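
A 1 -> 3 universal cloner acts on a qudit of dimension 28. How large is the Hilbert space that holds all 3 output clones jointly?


Output space = H^(tensor 3) where dim(H) = 28
dim = 28^3
= 784 (after 2 factors)
= 21952 (after 3 factors)
= 21952

21952


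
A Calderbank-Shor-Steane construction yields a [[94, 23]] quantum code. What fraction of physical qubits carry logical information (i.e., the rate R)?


Code rate R = k/n
= 23/94
= 0.2447

0.2447


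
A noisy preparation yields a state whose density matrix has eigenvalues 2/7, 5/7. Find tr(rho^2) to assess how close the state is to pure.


tr(rho^2) = sum of eigenvalues squared
= (2/7)^2 + (5/7)^2
= (4 + 25) / 49
= 29/49
= 0.5918

0.5918


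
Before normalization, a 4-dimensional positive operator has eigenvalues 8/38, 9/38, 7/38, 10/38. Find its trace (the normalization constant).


tr(M) = sum of eigenvalues
= 8/38 + 9/38 + 7/38 + 10/38
= 34/38
= 0.8947

0.8947


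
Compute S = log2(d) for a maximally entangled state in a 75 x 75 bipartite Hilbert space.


For a maximally entangled state in d x d:
S = log2(d) = log2(75)
= 6.2288

6.2288


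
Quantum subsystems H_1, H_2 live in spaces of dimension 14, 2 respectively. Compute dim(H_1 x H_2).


dim(H_1 x H_2) = 14 * 2
= 28

28


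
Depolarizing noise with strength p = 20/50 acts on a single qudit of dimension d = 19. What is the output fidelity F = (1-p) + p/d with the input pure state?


F = (1-p) + p/d
= (1 - 0.4000) + 0.4000/19
= 0.6000 + 0.0211
= 0.6211

0.6211


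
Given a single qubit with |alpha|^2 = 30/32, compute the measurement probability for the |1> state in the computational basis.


|alpha|^2 = 30/32 = 0.9375
|beta|^2 = 1 - 30/32 = 2/32 = 0.0625
P(|1>) = |beta|^2 = 0.0625

0.0625


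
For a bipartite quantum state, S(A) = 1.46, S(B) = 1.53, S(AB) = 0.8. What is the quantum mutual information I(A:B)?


I(A:B) = S(A) + S(B) - S(AB)
= 1.46 + 1.53 - 0.8
= 2.1900

2.1900


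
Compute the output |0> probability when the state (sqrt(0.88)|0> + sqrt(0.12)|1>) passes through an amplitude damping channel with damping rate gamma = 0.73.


For amplitude damping with parameter gamma on state sqrt(a)|0> + sqrt(b)|1>:
alpha^2 = 0.88, beta^2 = 0.12
P(|0>) = alpha^2 + gamma * beta^2
= 0.88 + 0.73 * 0.12
= 0.88 + 0.0876
= 0.9676

0.9676


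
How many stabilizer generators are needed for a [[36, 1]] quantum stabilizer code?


For an [[n,k]] stabilizer code:
Number of stabilizer generators = n - k
= 36 - 1
= 35

35


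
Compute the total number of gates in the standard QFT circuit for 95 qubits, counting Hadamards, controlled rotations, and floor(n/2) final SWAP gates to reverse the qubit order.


Hadamard gates: 95
Controlled rotations: n*(n-1)/2 = 95*94/2 = 4465
SWAP gates: floor(n/2) = floor(95/2) = 47
Total = 95 + 4465 + 47
= 4607

4607


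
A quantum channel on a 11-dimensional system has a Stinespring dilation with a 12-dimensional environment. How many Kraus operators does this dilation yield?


Tracing out the environment in an orthonormal basis {|i>_E} gives Kraus operators K_i = <i|_E U |0>_E.
Number of Kraus operators = dim(H_env) = d_env
= 12

12


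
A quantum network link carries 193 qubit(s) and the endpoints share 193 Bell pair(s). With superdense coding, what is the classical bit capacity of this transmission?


Superdense coding allows 2 classical bits per shared entangled pair.
193 pair(s) -> 2 * 193 = 386 classical bits

386


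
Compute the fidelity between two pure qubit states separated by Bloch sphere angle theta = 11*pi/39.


For states separated by angle theta on Bloch sphere:
F = cos^2(theta/2)
theta = 11*pi/39 = 0.8861
theta/2 = 0.4430
cos(theta/2) = 0.9035
F = 0.8162

0.8162


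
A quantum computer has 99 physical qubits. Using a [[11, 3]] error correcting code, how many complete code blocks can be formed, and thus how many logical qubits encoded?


Each code block uses 11 physical qubits for 3 logical qubit(s).
Number of complete blocks = floor(99 / 11) = 9
Logical qubits = 9 * 3
= 27

27


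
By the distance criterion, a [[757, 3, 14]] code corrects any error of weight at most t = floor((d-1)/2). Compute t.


Code parameters: [[757, 3, 14]], distance d = 14.
Number of correctable errors = floor((d-1)/2)
= floor((14 - 1)/2)
= floor(13/2)
= 6

6


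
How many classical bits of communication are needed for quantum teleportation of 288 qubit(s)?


Quantum teleportation requires 2 classical bits per qubit teleported.
288 qubit(s) -> 2 * 288 = 576 classical bits

576


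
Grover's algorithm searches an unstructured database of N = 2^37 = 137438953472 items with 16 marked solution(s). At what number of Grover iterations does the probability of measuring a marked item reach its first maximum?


After j Grover iterations the success probability is P(j) = sin^2((2j+1)*theta), where sin(theta) = sqrt(k/N).
N = 2^37 = 137438953472, k = 16
sin(theta) = sqrt(k/N) = 1.078959322e-05
theta = arcsin(sqrt(k/N)) = 1.078959322e-05 rad
P(j) reaches its first maximum when (2j+1)*theta is as close as possible to pi/2, i.e. j = round(pi/(4*theta) - 1/2).
pi/(4*theta) - 1/2 = 72791.6941
(For comparison, the common estimate pi/4 * sqrt(N/k) = 72792.1941; the exact maximiser is used here.)
Optimal iterations = 72792

72792


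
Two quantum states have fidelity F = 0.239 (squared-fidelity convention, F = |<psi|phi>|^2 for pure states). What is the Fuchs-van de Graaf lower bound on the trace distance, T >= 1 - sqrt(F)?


Fuchs-van de Graaf (squared-fidelity convention): 1 - sqrt(F) <= T <= sqrt(1 - F).
Lower bound: T >= 1 - sqrt(F)
sqrt(F) = sqrt(0.239) = 0.4889
T >= 1 - 0.4889
T >= 0.5111

0.5111


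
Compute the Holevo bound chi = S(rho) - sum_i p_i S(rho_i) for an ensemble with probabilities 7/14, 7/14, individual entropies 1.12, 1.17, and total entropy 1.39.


chi = S(rho) - sum_i p_i * S(rho_i)
Weighted entropy = 7/14 * 1.12 + 7/14 * 1.17
= 1.1450
chi = 1.39 - 1.1450
= 0.2450

0.2450


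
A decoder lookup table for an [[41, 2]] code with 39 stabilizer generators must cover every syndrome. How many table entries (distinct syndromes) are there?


Each stabilizer generator gives a binary (+1 or -1) measurement outcome.
With 39 independent generators:
Total syndromes = 2^39
= 549755813888

549755813888


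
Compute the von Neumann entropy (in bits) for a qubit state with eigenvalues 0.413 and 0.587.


S = -p*log2(p) - (1-p)*log2(1-p)
p = 0.4130, 1-p = 0.5870
= -0.4130 * log2(0.4130) - 0.5870 * log2(0.5870)
= -(-0.5269) - (-0.4511)
= 0.9780

0.9780


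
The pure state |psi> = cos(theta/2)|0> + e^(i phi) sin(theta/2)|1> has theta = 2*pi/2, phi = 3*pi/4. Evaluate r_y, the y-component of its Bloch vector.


theta = 3.1416, phi = 2.3562
r_y = sin(theta)*sin(phi) = 0.0000 * 0.7071
r_y = 0.0000

0.0000


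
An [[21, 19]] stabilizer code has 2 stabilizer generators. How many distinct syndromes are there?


Each stabilizer generator gives a binary (+1 or -1) measurement outcome.
With 2 independent generators:
Total syndromes = 2^2
= 4

4


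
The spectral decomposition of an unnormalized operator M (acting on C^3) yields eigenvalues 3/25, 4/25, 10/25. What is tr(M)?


tr(M) = sum of eigenvalues
= 3/25 + 4/25 + 10/25
= 17/25
= 0.6800

0.6800


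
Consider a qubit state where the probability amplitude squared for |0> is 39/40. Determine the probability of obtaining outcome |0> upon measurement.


|alpha|^2 = 39/40 = 0.9750
|beta|^2 = 1 - 39/40 = 1/40 = 0.0250
P(|0>) = |alpha|^2 = 0.9750

0.9750


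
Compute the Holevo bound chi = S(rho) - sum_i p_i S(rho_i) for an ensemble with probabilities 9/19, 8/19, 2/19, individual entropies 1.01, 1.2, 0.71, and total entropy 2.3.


chi = S(rho) - sum_i p_i * S(rho_i)
Weighted entropy = 9/19 * 1.01 + 8/19 * 1.2 + 2/19 * 0.71
= 1.0584
chi = 2.3 - 1.0584
= 1.2416

1.2416


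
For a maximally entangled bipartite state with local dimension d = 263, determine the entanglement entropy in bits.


For a maximally entangled state in d x d:
S = log2(d) = log2(263)
= 8.0389

8.0389


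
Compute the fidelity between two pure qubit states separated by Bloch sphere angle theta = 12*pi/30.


For states separated by angle theta on Bloch sphere:
F = cos^2(theta/2)
theta = 12*pi/30 = 1.2566
theta/2 = 0.6283
cos(theta/2) = 0.8090
F = 0.6545

0.6545


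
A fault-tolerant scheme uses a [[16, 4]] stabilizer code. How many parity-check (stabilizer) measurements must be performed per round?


For an [[n,k]] stabilizer code:
Number of stabilizer generators = n - k
= 16 - 4
= 12

12


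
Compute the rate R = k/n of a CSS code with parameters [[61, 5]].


Code rate R = k/n
= 5/61
= 0.0820

0.0820


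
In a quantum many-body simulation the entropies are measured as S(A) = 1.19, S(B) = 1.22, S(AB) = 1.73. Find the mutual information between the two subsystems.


I(A:B) = S(A) + S(B) - S(AB)
= 1.19 + 1.22 - 1.73
= 0.6800

0.6800


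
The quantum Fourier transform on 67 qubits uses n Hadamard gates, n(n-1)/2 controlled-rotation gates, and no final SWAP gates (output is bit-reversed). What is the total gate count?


Hadamard gates: 67
Controlled rotations: n*(n-1)/2 = 67*66/2 = 2211
SWAP gates: 0 (omitted)
Total = 67 + 2211
= 2278

2278


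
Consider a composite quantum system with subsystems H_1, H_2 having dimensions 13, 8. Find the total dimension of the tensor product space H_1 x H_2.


dim(H_1 x H_2) = 13 * 8
= 104

104


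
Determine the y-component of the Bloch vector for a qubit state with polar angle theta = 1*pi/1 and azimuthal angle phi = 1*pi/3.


theta = 3.1416, phi = 1.0472
r_y = sin(theta)*sin(phi) = 0.0000 * 0.8660
r_y = 0.0000

0.0000


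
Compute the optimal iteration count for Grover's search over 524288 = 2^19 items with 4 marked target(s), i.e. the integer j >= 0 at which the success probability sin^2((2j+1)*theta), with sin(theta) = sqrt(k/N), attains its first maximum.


After j Grover iterations the success probability is P(j) = sin^2((2j+1)*theta), where sin(theta) = sqrt(k/N).
N = 2^19 = 524288, k = 4
sin(theta) = sqrt(k/N) = 0.002762135864
theta = arcsin(sqrt(k/N)) = 0.002762139376 rad
P(j) reaches its first maximum when (2j+1)*theta is as close as possible to pi/2, i.e. j = round(pi/(4*theta) - 1/2).
pi/(4*theta) - 1/2 = 283.8441
(For comparison, the common estimate pi/4 * sqrt(N/k) = 284.3445; the exact maximiser is used here.)
Optimal iterations = 284

284


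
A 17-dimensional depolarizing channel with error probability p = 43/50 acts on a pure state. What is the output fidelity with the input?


F = (1-p) + p/d
= (1 - 0.8600) + 0.8600/17
= 0.1400 + 0.0506
= 0.1906

0.1906


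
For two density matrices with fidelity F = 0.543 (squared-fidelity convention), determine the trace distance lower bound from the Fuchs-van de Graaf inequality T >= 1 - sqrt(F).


Fuchs-van de Graaf (squared-fidelity convention): 1 - sqrt(F) <= T <= sqrt(1 - F).
Lower bound: T >= 1 - sqrt(F)
sqrt(F) = sqrt(0.543) = 0.7369
T >= 1 - 0.7369
T >= 0.2631

0.2631


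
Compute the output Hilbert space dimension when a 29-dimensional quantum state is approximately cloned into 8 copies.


Output space = H^(tensor 8) where dim(H) = 29
dim = 29^8
= 841 (after 2 factors)
= 24389 (after 3 factors)
= 707281 (after 4 factors)
= 20511149 (after 5 factors)
= 594823321 (after 6 factors)
= 17249876309 (after 7 factors)
= 500246412961 (after 8 factors)
= 500246412961

500246412961


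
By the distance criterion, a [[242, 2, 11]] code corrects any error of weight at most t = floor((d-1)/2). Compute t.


Code parameters: [[242, 2, 11]], distance d = 11.
Number of correctable errors = floor((d-1)/2)
= floor((11 - 1)/2)
= floor(10/2)
= 5

5


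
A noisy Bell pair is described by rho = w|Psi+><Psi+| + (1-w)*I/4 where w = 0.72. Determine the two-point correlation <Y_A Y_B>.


|Psi+> = (|01> + |10>)/sqrt(2)
For the pure Bell state, <Y_A Y_B> = +1 (Bell-state Pauli correlator).
The maximally-mixed part I/4 has tr(I/4 * P tensor P) = 0 for any traceless Pauli P.
So <Y_A Y_B>_rho = w * (+1) + (1 - w) * 0
= 0.72 * (+1)
= 0.7200

0.7200


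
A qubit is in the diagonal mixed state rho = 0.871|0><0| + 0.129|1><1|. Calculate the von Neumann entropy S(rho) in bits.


S = -p*log2(p) - (1-p)*log2(1-p)
p = 0.8710, 1-p = 0.1290
= -0.8710 * log2(0.8710) - 0.1290 * log2(0.1290)
= -(-0.1736) - (-0.3811)
= 0.5547

0.5547


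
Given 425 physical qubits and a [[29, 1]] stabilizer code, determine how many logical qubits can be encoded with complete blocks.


Each code block uses 29 physical qubits for 1 logical qubit(s).
Number of complete blocks = floor(425 / 29) = 14
Logical qubits = 14 * 1
= 14

14


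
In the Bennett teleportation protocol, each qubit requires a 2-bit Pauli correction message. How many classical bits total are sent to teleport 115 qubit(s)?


Quantum teleportation requires 2 classical bits per qubit teleported.
115 qubit(s) -> 2 * 115 = 230 classical bits

230


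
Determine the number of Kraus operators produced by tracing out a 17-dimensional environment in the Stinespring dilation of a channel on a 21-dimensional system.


Tracing out the environment in an orthonormal basis {|i>_E} gives Kraus operators K_i = <i|_E U |0>_E.
Number of Kraus operators = dim(H_env) = d_env
= 17

17


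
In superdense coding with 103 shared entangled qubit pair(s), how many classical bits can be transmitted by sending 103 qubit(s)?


Superdense coding allows 2 classical bits per shared entangled pair.
103 pair(s) -> 2 * 103 = 206 classical bits

206


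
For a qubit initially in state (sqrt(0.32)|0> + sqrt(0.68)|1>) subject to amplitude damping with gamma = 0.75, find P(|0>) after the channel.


For amplitude damping with parameter gamma on state sqrt(a)|0> + sqrt(b)|1>:
alpha^2 = 0.32, beta^2 = 0.68
P(|0>) = alpha^2 + gamma * beta^2
= 0.32 + 0.75 * 0.68
= 0.32 + 0.5100
= 0.8300

0.8300


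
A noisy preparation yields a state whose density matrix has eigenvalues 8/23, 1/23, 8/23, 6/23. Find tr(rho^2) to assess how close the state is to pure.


tr(rho^2) = sum of eigenvalues squared
= (8/23)^2 + (1/23)^2 + (8/23)^2 + (6/23)^2
= (64 + 1 + 64 + 36) / 529
= 165/529
= 0.3119

0.3119


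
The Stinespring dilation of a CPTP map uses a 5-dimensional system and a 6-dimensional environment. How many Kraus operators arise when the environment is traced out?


Tracing out the environment in an orthonormal basis {|i>_E} gives Kraus operators K_i = <i|_E U |0>_E.
Number of Kraus operators = dim(H_env) = d_env
= 6

6


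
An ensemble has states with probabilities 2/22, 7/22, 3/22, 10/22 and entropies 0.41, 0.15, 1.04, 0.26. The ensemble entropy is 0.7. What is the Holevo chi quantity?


chi = S(rho) - sum_i p_i * S(rho_i)
Weighted entropy = 2/22 * 0.41 + 7/22 * 0.15 + 3/22 * 1.04 + 10/22 * 0.26
= 0.3450
chi = 0.7 - 0.3450
= 0.3550

0.3550


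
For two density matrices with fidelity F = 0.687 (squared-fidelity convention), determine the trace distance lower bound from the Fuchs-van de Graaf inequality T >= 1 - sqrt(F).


Fuchs-van de Graaf (squared-fidelity convention): 1 - sqrt(F) <= T <= sqrt(1 - F).
Lower bound: T >= 1 - sqrt(F)
sqrt(F) = sqrt(0.687) = 0.8289
T >= 1 - 0.8289
T >= 0.1711

0.1711


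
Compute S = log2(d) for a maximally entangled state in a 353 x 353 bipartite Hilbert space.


For a maximally entangled state in d x d:
S = log2(d) = log2(353)
= 8.4635

8.4635


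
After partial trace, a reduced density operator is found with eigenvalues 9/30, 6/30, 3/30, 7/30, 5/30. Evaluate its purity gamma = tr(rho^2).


tr(rho^2) = sum of eigenvalues squared
= (9/30)^2 + (6/30)^2 + (3/30)^2 + (7/30)^2 + (5/30)^2
= (81 + 36 + 9 + 49 + 25) / 900
= 200/900
= 0.2222

0.2222


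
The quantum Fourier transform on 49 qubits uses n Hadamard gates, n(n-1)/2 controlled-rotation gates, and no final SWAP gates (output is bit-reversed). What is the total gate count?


Hadamard gates: 49
Controlled rotations: n*(n-1)/2 = 49*48/2 = 1176
SWAP gates: 0 (omitted)
Total = 49 + 1176
= 1225

1225


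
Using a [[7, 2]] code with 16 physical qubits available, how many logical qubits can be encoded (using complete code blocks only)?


Each code block uses 7 physical qubits for 2 logical qubit(s).
Number of complete blocks = floor(16 / 7) = 2
Logical qubits = 2 * 2
= 4

4


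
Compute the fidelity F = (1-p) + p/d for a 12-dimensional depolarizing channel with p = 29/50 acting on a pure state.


F = (1-p) + p/d
= (1 - 0.5800) + 0.5800/12
= 0.4200 + 0.0483
= 0.4683

0.4683


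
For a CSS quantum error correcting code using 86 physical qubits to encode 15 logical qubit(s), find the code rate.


Code rate R = k/n
= 15/86
= 0.1744

0.1744


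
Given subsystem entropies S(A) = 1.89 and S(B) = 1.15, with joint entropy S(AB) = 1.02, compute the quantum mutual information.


I(A:B) = S(A) + S(B) - S(AB)
= 1.89 + 1.15 - 1.02
= 2.0200

2.0200


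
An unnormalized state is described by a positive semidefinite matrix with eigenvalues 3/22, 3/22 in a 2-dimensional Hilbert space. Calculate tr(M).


tr(M) = sum of eigenvalues
= 3/22 + 3/22
= 6/22
= 0.2727

0.2727


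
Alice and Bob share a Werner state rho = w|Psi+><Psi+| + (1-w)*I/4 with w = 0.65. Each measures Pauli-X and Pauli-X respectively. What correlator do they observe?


|Psi+> = (|01> + |10>)/sqrt(2)
For the pure Bell state, <X_A X_B> = +1 (Bell-state Pauli correlator).
The maximally-mixed part I/4 has tr(I/4 * P tensor P) = 0 for any traceless Pauli P.
So <X_A X_B>_rho = w * (+1) + (1 - w) * 0
= 0.65 * (+1)
= 0.6500

0.6500


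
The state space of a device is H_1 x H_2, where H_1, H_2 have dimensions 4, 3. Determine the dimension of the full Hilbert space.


dim(H_1 x H_2) = 4 * 3
= 12

12


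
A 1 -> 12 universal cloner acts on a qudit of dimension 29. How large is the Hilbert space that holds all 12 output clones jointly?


Output space = H^(tensor 12) where dim(H) = 29
dim = 29^12
= 841 (after 2 factors)
= 24389 (after 3 factors)
= 707281 (after 4 factors)
= 20511149 (after 5 factors)
= 594823321 (after 6 factors)
= 17249876309 (after 7 factors)
= 500246412961 (after 8 factors)
= 14507145975869 (after 9 factors)
= 420707233300201 (after 10 factors)
= 12200509765705829 (after 11 factors)
= 353814783205469041 (after 12 factors)
= 353814783205469041

353814783205469041


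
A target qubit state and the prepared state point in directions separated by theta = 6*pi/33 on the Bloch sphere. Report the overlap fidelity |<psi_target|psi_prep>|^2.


For states separated by angle theta on Bloch sphere:
F = cos^2(theta/2)
theta = 6*pi/33 = 0.5712
theta/2 = 0.2856
cos(theta/2) = 0.9595
F = 0.9206

0.9206


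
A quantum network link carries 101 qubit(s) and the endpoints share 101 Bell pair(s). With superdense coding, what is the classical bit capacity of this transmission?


Superdense coding allows 2 classical bits per shared entangled pair.
101 pair(s) -> 2 * 101 = 202 classical bits

202


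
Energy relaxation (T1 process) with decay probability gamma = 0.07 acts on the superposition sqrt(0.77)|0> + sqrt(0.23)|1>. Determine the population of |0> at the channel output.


For amplitude damping with parameter gamma on state sqrt(a)|0> + sqrt(b)|1>:
alpha^2 = 0.77, beta^2 = 0.23
P(|0>) = alpha^2 + gamma * beta^2
= 0.77 + 0.07 * 0.23
= 0.77 + 0.0161
= 0.7861

0.7861


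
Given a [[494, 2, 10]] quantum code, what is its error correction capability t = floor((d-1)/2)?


Code parameters: [[494, 2, 10]], distance d = 10.
Number of correctable errors = floor((d-1)/2)
= floor((10 - 1)/2)
= floor(9/2)
= 4

4


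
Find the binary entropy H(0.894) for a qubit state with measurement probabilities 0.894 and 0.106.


S = -p*log2(p) - (1-p)*log2(1-p)
p = 0.8940, 1-p = 0.1060
= -0.8940 * log2(0.8940) - 0.1060 * log2(0.1060)
= -(-0.1445) - (-0.3432)
= 0.4877

0.4877


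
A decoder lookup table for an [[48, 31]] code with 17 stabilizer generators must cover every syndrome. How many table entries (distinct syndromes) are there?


Each stabilizer generator gives a binary (+1 or -1) measurement outcome.
With 17 independent generators:
Total syndromes = 2^17
= 131072

131072


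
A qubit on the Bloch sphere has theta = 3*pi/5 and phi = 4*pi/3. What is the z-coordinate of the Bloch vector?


theta = 1.8850, phi = 4.1888
r_z = cos(theta) = -0.3090

-0.3090


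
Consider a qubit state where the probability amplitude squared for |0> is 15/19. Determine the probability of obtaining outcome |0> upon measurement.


|alpha|^2 = 15/19 = 0.7895
|beta|^2 = 1 - 15/19 = 4/19 = 0.2105
P(|0>) = |alpha|^2 = 0.7895

0.7895


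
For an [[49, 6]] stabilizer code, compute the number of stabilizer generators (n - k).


For an [[n,k]] stabilizer code:
Number of stabilizer generators = n - k
= 49 - 6
= 43

43


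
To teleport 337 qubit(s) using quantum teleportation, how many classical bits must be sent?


Quantum teleportation requires 2 classical bits per qubit teleported.
337 qubit(s) -> 2 * 337 = 674 classical bits

674


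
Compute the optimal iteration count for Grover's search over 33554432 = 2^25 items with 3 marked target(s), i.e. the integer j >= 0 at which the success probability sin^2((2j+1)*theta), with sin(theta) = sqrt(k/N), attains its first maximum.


After j Grover iterations the success probability is P(j) = sin^2((2j+1)*theta), where sin(theta) = sqrt(k/N).
N = 2^25 = 33554432, k = 3
sin(theta) = sqrt(k/N) = 0.0002990099784
theta = arcsin(sqrt(k/N)) = 0.0002990099828 rad
P(j) reaches its first maximum when (2j+1)*theta is as close as possible to pi/2, i.e. j = round(pi/(4*theta) - 1/2).
pi/(4*theta) - 1/2 = 2626.1620
(For comparison, the common estimate pi/4 * sqrt(N/k) = 2626.6621; the exact maximiser is used here.)
Optimal iterations = 2626

2626


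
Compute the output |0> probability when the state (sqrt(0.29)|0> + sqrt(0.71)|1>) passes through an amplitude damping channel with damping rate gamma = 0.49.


For amplitude damping with parameter gamma on state sqrt(a)|0> + sqrt(b)|1>:
alpha^2 = 0.29, beta^2 = 0.71
P(|0>) = alpha^2 + gamma * beta^2
= 0.29 + 0.49 * 0.71
= 0.29 + 0.3479
= 0.6379

0.6379


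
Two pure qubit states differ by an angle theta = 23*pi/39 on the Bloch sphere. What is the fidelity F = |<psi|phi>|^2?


For states separated by angle theta on Bloch sphere:
F = cos^2(theta/2)
theta = 23*pi/39 = 1.8527
theta/2 = 0.9264
cos(theta/2) = 0.6007
F = 0.3609

0.3609


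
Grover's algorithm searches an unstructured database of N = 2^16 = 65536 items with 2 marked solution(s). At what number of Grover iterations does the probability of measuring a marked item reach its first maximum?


After j Grover iterations the success probability is P(j) = sin^2((2j+1)*theta), where sin(theta) = sqrt(k/N).
N = 2^16 = 65536, k = 2
sin(theta) = sqrt(k/N) = 0.005524271728
theta = arcsin(sqrt(k/N)) = 0.005524299826 rad
P(j) reaches its first maximum when (2j+1)*theta is as close as possible to pi/2, i.e. j = round(pi/(4*theta) - 1/2).
pi/(4*theta) - 1/2 = 141.6715
(For comparison, the common estimate pi/4 * sqrt(N/k) = 142.1723; the exact maximiser is used here.)
Optimal iterations = 142

142


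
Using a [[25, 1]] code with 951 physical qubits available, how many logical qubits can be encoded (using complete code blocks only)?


Each code block uses 25 physical qubits for 1 logical qubit(s).
Number of complete blocks = floor(951 / 25) = 38
Logical qubits = 38 * 1
= 38

38


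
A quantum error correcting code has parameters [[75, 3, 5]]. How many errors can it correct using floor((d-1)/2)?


Code parameters: [[75, 3, 5]], distance d = 5.
Number of correctable errors = floor((d-1)/2)
= floor((5 - 1)/2)
= floor(4/2)
= 2

2


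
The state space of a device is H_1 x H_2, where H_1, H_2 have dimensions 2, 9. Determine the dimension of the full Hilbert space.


dim(H_1 x H_2) = 2 * 9
= 18

18


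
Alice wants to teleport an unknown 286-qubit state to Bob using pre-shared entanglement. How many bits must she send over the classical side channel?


Quantum teleportation requires 2 classical bits per qubit teleported.
286 qubit(s) -> 2 * 286 = 572 classical bits

572


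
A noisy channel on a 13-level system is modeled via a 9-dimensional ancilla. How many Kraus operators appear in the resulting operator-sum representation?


Tracing out the environment in an orthonormal basis {|i>_E} gives Kraus operators K_i = <i|_E U |0>_E.
Number of Kraus operators = dim(H_env) = d_env
= 9

9


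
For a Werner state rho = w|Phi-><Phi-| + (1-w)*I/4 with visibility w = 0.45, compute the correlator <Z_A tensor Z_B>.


|Phi-> = (|00> - |11>)/sqrt(2)
For the pure Bell state, <Z_A Z_B> = +1 (Bell-state Pauli correlator).
The maximally-mixed part I/4 has tr(I/4 * P tensor P) = 0 for any traceless Pauli P.
So <Z_A Z_B>_rho = w * (+1) + (1 - w) * 0
= 0.45 * (+1)
= 0.4500

0.4500


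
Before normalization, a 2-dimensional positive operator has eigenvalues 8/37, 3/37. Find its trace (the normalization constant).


tr(M) = sum of eigenvalues
= 8/37 + 3/37
= 11/37
= 0.2973

0.2973


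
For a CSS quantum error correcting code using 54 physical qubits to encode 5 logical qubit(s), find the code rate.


Code rate R = k/n
= 5/54
= 0.0926

0.0926


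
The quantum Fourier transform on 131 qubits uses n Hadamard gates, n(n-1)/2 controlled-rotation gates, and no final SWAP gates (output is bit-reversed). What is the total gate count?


Hadamard gates: 131
Controlled rotations: n*(n-1)/2 = 131*130/2 = 8515
SWAP gates: 0 (omitted)
Total = 131 + 8515
= 8646

8646


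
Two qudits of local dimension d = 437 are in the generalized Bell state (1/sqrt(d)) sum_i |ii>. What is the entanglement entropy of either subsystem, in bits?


For a maximally entangled state in d x d:
S = log2(d) = log2(437)
= 8.7715

8.7715


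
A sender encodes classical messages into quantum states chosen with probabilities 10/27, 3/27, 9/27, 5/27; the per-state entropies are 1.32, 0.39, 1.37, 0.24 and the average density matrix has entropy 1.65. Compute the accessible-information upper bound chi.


chi = S(rho) - sum_i p_i * S(rho_i)
Weighted entropy = 10/27 * 1.32 + 3/27 * 0.39 + 9/27 * 1.37 + 5/27 * 0.24
= 1.0333
chi = 1.65 - 1.0333
= 0.6167

0.6167


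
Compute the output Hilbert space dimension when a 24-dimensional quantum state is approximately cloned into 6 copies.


Output space = H^(tensor 6) where dim(H) = 24
dim = 24^6
= 576 (after 2 factors)
= 13824 (after 3 factors)
= 331776 (after 4 factors)
= 7962624 (after 5 factors)
= 191102976 (after 6 factors)
= 191102976

191102976


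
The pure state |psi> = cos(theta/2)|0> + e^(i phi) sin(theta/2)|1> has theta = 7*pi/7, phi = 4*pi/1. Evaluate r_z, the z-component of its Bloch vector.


theta = 3.1416, phi = 12.5664
r_z = cos(theta) = -1.0000

-1.0000


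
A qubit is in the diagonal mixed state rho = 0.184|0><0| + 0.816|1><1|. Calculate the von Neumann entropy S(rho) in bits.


S = -p*log2(p) - (1-p)*log2(1-p)
p = 0.1840, 1-p = 0.8160
= -0.1840 * log2(0.1840) - 0.8160 * log2(0.8160)
= -(-0.4494) - (-0.2394)
= 0.6887

0.6887


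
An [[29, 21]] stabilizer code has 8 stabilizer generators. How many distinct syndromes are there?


Each stabilizer generator gives a binary (+1 or -1) measurement outcome.
With 8 independent generators:
Total syndromes = 2^8
= 256

256


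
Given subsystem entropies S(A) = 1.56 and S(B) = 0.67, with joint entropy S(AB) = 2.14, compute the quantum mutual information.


I(A:B) = S(A) + S(B) - S(AB)
= 1.56 + 0.67 - 2.14
= 0.0900

0.0900


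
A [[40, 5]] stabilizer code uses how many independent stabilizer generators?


For an [[n,k]] stabilizer code:
Number of stabilizer generators = n - k
= 40 - 5
= 35

35


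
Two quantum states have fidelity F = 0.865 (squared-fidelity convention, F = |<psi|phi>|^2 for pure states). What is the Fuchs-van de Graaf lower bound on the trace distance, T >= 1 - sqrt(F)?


Fuchs-van de Graaf (squared-fidelity convention): 1 - sqrt(F) <= T <= sqrt(1 - F).
Lower bound: T >= 1 - sqrt(F)
sqrt(F) = sqrt(0.865) = 0.9301
T >= 1 - 0.9301
T >= 0.0699

0.0699


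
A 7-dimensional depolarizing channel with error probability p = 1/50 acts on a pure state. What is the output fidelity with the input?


F = (1-p) + p/d
= (1 - 0.0200) + 0.0200/7
= 0.9800 + 0.0029
= 0.9829

0.9829


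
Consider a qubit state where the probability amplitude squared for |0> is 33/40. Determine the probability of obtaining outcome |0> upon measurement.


|alpha|^2 = 33/40 = 0.8250
|beta|^2 = 1 - 33/40 = 7/40 = 0.1750
P(|0>) = |alpha|^2 = 0.8250

0.8250


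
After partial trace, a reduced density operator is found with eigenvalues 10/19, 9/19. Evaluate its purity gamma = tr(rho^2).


tr(rho^2) = sum of eigenvalues squared
= (10/19)^2 + (9/19)^2
= (100 + 81) / 361
= 181/361
= 0.5014

0.5014


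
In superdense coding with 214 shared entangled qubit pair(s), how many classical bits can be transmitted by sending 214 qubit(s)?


Superdense coding allows 2 classical bits per shared entangled pair.
214 pair(s) -> 2 * 214 = 428 classical bits

428


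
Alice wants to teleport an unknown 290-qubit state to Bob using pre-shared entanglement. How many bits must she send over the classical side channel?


Quantum teleportation requires 2 classical bits per qubit teleported.
290 qubit(s) -> 2 * 290 = 580 classical bits

580


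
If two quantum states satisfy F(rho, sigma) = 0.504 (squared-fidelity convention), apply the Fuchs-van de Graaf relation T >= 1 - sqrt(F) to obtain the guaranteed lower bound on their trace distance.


Fuchs-van de Graaf (squared-fidelity convention): 1 - sqrt(F) <= T <= sqrt(1 - F).
Lower bound: T >= 1 - sqrt(F)
sqrt(F) = sqrt(0.504) = 0.7099
T >= 1 - 0.7099
T >= 0.2901

0.2901


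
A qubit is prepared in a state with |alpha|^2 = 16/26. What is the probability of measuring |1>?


|alpha|^2 = 16/26 = 0.6154
|beta|^2 = 1 - 16/26 = 10/26 = 0.3846
P(|1>) = |beta|^2 = 0.3846

0.3846


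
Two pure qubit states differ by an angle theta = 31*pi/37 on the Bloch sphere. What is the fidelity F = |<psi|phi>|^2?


For states separated by angle theta on Bloch sphere:
F = cos^2(theta/2)
theta = 31*pi/37 = 2.6321
theta/2 = 1.3161
cos(theta/2) = 0.2520
F = 0.0635

0.0635


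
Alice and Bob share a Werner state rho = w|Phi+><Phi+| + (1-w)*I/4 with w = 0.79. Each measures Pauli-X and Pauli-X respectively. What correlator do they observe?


|Phi+> = (|00> + |11>)/sqrt(2)
For the pure Bell state, <X_A X_B> = +1 (Bell-state Pauli correlator).
The maximally-mixed part I/4 has tr(I/4 * P tensor P) = 0 for any traceless Pauli P.
So <X_A X_B>_rho = w * (+1) + (1 - w) * 0
= 0.79 * (+1)
= 0.7900

0.7900


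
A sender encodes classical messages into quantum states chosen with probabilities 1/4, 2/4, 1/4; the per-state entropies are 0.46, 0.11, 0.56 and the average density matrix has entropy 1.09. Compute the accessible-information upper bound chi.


chi = S(rho) - sum_i p_i * S(rho_i)
Weighted entropy = 1/4 * 0.46 + 2/4 * 0.11 + 1/4 * 0.56
= 0.3100
chi = 1.09 - 0.3100
= 0.7800

0.7800


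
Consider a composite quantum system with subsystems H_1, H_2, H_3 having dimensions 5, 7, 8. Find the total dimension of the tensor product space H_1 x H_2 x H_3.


dim(H_1 x H_2 x H_3) = 5 * 7 * 8
= 35 * 8
= 280

280


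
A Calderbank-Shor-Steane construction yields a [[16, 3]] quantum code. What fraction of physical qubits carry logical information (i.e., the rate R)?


Code rate R = k/n
= 3/16
= 0.1875

0.1875


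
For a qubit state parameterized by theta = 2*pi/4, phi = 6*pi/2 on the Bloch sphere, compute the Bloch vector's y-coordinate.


theta = 1.5708, phi = 9.4248
r_y = sin(theta)*sin(phi) = 1.0000 * 0.0000
r_y = 0.0000

0.0000


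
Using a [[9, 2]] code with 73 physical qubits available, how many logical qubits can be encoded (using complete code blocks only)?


Each code block uses 9 physical qubits for 2 logical qubit(s).
Number of complete blocks = floor(73 / 9) = 8
Logical qubits = 8 * 2
= 16

16


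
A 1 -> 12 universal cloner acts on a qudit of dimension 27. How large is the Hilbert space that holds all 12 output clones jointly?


Output space = H^(tensor 12) where dim(H) = 27
dim = 27^12
= 729 (after 2 factors)
= 19683 (after 3 factors)
= 531441 (after 4 factors)
= 14348907 (after 5 factors)
= 387420489 (after 6 factors)
= 10460353203 (after 7 factors)
= 282429536481 (after 8 factors)
= 7625597484987 (after 9 factors)
= 205891132094649 (after 10 factors)
= 5559060566555523 (after 11 factors)
= 150094635296999121 (after 12 factors)
= 150094635296999121

150094635296999121


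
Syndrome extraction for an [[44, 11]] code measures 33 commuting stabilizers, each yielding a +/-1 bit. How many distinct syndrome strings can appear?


Each stabilizer generator gives a binary (+1 or -1) measurement outcome.
With 33 independent generators:
Total syndromes = 2^33
= 8589934592

8589934592


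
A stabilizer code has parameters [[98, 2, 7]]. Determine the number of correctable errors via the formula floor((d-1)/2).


Code parameters: [[98, 2, 7]], distance d = 7.
Number of correctable errors = floor((d-1)/2)
= floor((7 - 1)/2)
= floor(6/2)
= 3

3


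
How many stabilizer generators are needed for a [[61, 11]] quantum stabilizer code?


For an [[n,k]] stabilizer code:
Number of stabilizer generators = n - k
= 61 - 11
= 50

50


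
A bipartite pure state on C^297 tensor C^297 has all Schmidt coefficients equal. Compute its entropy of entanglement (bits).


For a maximally entangled state in d x d:
S = log2(d) = log2(297)
= 8.2143

8.2143


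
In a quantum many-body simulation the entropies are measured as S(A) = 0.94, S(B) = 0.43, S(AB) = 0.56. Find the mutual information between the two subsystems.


I(A:B) = S(A) + S(B) - S(AB)
= 0.94 + 0.43 - 0.56
= 0.8100

0.8100


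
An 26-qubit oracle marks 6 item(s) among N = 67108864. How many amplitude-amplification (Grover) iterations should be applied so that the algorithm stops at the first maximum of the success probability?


After j Grover iterations the success probability is P(j) = sin^2((2j+1)*theta), where sin(theta) = sqrt(k/N).
N = 2^26 = 67108864, k = 6
sin(theta) = sqrt(k/N) = 0.0002990099784
theta = arcsin(sqrt(k/N)) = 0.0002990099828 rad
P(j) reaches its first maximum when (2j+1)*theta is as close as possible to pi/2, i.e. j = round(pi/(4*theta) - 1/2).
pi/(4*theta) - 1/2 = 2626.1620
(For comparison, the common estimate pi/4 * sqrt(N/k) = 2626.6621; the exact maximiser is used here.)
Optimal iterations = 2626

2626


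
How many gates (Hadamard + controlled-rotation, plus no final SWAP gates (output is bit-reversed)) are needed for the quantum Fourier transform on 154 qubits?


Hadamard gates: 154
Controlled rotations: n*(n-1)/2 = 154*153/2 = 11781
SWAP gates: 0 (omitted)
Total = 154 + 11781
= 11935

11935


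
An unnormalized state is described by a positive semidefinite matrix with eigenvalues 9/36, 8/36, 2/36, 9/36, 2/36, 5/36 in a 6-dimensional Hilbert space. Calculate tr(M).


tr(M) = sum of eigenvalues
= 9/36 + 8/36 + 2/36 + 9/36 + 2/36 + 5/36
= 35/36
= 0.9722

0.9722


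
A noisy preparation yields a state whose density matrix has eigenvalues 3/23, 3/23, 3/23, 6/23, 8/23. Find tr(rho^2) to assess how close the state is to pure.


tr(rho^2) = sum of eigenvalues squared
= (3/23)^2 + (3/23)^2 + (3/23)^2 + (6/23)^2 + (8/23)^2
= (9 + 9 + 9 + 36 + 64) / 529
= 127/529
= 0.2401

0.2401


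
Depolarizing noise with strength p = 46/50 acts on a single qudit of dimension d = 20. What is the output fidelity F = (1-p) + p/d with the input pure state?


F = (1-p) + p/d
= (1 - 0.9200) + 0.9200/20
= 0.0800 + 0.0460
= 0.1260

0.1260


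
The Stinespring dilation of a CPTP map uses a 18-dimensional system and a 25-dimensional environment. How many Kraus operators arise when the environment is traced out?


Tracing out the environment in an orthonormal basis {|i>_E} gives Kraus operators K_i = <i|_E U |0>_E.
Number of Kraus operators = dim(H_env) = d_env
= 25

25


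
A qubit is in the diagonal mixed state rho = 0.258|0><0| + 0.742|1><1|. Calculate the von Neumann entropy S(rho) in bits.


S = -p*log2(p) - (1-p)*log2(1-p)
p = 0.2580, 1-p = 0.7420
= -0.2580 * log2(0.2580) - 0.7420 * log2(0.7420)
= -(-0.5043) - (-0.3194)
= 0.8237

0.8237


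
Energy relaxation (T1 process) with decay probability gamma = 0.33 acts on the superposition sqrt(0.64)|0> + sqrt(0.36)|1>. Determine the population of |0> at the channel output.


For amplitude damping with parameter gamma on state sqrt(a)|0> + sqrt(b)|1>:
alpha^2 = 0.64, beta^2 = 0.36
P(|0>) = alpha^2 + gamma * beta^2
= 0.64 + 0.33 * 0.36
= 0.64 + 0.1188
= 0.7588

0.7588


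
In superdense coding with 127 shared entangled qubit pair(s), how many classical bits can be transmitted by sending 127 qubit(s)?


Superdense coding allows 2 classical bits per shared entangled pair.
127 pair(s) -> 2 * 127 = 254 classical bits

254


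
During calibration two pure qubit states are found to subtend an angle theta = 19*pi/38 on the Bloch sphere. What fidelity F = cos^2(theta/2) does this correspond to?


For states separated by angle theta on Bloch sphere:
F = cos^2(theta/2)
theta = 19*pi/38 = 1.5708
theta/2 = 0.7854
cos(theta/2) = 0.7071
F = 0.5000

0.5000


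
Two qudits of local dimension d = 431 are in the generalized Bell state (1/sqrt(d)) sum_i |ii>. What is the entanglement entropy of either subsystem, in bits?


For a maximally entangled state in d x d:
S = log2(d) = log2(431)
= 8.7515

8.7515


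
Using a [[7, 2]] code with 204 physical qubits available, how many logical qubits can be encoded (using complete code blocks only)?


Each code block uses 7 physical qubits for 2 logical qubit(s).
Number of complete blocks = floor(204 / 7) = 29
Logical qubits = 29 * 2
= 58

58


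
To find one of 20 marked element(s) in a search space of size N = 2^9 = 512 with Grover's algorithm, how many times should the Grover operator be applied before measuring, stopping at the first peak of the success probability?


After j Grover iterations the success probability is P(j) = sin^2((2j+1)*theta), where sin(theta) = sqrt(k/N).
N = 2^9 = 512, k = 20
sin(theta) = sqrt(k/N) = 0.1976423538
theta = arcsin(sqrt(k/N)) = 0.1989522465 rad
P(j) reaches its first maximum when (2j+1)*theta is as close as possible to pi/2, i.e. j = round(pi/(4*theta) - 1/2).
pi/(4*theta) - 1/2 = 3.4477
(For comparison, the common estimate pi/4 * sqrt(N/k) = 3.9738; the exact maximiser is used here.)
Optimal iterations = 3

3


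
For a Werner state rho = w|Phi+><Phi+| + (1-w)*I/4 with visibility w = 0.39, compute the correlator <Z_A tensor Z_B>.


|Phi+> = (|00> + |11>)/sqrt(2)
For the pure Bell state, <Z_A Z_B> = +1 (Bell-state Pauli correlator).
The maximally-mixed part I/4 has tr(I/4 * P tensor P) = 0 for any traceless Pauli P.
So <Z_A Z_B>_rho = w * (+1) + (1 - w) * 0
= 0.39 * (+1)
= 0.3900

0.3900


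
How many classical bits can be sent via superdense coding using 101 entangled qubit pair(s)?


Superdense coding allows 2 classical bits per shared entangled pair.
101 pair(s) -> 2 * 101 = 202 classical bits

202


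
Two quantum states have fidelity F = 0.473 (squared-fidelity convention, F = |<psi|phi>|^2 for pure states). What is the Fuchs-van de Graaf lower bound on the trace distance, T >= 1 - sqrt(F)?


Fuchs-van de Graaf (squared-fidelity convention): 1 - sqrt(F) <= T <= sqrt(1 - F).
Lower bound: T >= 1 - sqrt(F)
sqrt(F) = sqrt(0.473) = 0.6877
T >= 1 - 0.6877
T >= 0.3123

0.3123


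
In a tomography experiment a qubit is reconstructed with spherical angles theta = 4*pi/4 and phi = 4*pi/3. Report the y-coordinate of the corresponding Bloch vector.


theta = 3.1416, phi = 4.1888
r_y = sin(theta)*sin(phi) = 0.0000 * -0.8660
r_y = 0.0000

0.0000
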